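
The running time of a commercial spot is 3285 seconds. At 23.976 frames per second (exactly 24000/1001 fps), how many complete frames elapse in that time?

Frames = 3285 × 24000/1001 = 78840000/1001 ≈ 78761.2388.
Complete frames: 78761.

78761 frames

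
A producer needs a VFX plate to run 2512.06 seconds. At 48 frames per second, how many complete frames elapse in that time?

Frames = 2512.06 × 48 = 3014472/25 ≈ 120578.8800.
Complete frames: 120578.

120578 frames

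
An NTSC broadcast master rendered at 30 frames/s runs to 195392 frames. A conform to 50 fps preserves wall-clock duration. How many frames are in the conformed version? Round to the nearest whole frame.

325653 frames

Frames at target rate = 195392 × (50) / (30) = 976960/3 ≈ 325653.333.
Nearest whole frame: 325653.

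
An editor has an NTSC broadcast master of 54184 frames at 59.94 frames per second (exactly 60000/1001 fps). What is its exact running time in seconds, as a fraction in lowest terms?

6779773/7500 seconds

Running time = 54184 ÷ (60000/1001) = 54184 × 1001/60000 = 6779773/7500 s.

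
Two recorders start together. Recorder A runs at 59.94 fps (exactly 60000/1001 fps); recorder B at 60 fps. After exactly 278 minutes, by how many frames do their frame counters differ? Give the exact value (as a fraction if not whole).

278 min = 16680 s.
A emits 60000/1001 × 16680 = 1000800000/1001 frames; B emits 60 × 16680 = 1000800.
Difference = 1000800/1001 frames (≈ 999.8002); B is ahead of A.

1000800/1001 frames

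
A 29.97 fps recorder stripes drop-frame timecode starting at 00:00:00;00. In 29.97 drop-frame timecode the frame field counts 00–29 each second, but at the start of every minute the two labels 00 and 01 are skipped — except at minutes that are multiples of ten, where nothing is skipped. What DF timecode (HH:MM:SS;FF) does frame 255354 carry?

02:22:00;10

Ten DF minutes hold 17982 frames, so frame 255354 lies in block 14 (frames 251748–269729) with 3606 frames into that block.
The block's first minute is 1800 frames and the rest 1798 each; 3606 frames reaches minute 2, so 14 × 18 + 2 × 2 = 256 labels have been skipped so far.
Adding those back, label number 255354 + 256 = 255610 at 30 labels/s is 8520 s + 10 f = 2 h 22 min 0 s frame 10, i.e. 02:22:00;10.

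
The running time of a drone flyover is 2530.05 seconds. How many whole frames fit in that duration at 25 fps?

63251 frames

Frames = 2530.05 × 25 = 253005/4 ≈ 63251.2500.
Complete frames: 63251.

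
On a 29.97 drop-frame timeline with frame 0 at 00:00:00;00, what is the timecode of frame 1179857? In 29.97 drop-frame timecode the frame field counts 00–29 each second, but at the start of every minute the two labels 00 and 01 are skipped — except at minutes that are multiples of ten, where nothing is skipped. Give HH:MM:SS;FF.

Each 10-minute DF block holds 10 × 60 × 30 − 9 × 2 = 17982 frames. 1179857 ÷ 17982 → 65 full blocks, remainder 11027.
Within the partial block the first minute is 1800 frames and each further minute 1798, so 6 further minute boundaries passed. Total skipped labels = 18 × 65 + 2 × 6 = 1182.
Non-drop label index = 1179857 + 1182 = 1181039; at 30 labels/s that is 10:56:07:29, i.e. DF 10:56:07;29.

10:56:07;29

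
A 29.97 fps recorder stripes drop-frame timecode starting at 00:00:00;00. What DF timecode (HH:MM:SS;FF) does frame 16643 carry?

00:09:15;11

Each 10-minute DF block holds 10 × 60 × 30 − 9 × 2 = 17982 frames. 16643 ÷ 17982 → 0 full blocks, remainder 16643.
Within the partial block the first minute is 1800 frames and each further minute 1798, so 9 further minute boundaries passed. Total skipped labels = 18 × 0 + 2 × 9 = 18.
Non-drop label index = 16643 + 18 = 16661; at 30 labels/s that is 00:09:15:11, i.e. DF 00:09:15;11.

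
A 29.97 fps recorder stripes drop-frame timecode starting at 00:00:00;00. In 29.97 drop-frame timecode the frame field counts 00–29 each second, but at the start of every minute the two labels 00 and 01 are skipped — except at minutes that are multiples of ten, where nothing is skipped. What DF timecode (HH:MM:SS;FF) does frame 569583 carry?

Ten DF minutes hold 17982 frames, so frame 569583 lies in block 31 (frames 557442–575423) with 12141 frames into that block.
The block's first minute is 1800 frames and the rest 1798 each; 12141 frames reaches minute 6, so 31 × 18 + 6 × 2 = 570 labels have been skipped so far.
Adding those back, label number 569583 + 570 = 570153 at 30 labels/s is 19005 s + 3 f = 5 h 16 min 45 s frame 3, i.e. 05:16:45;03.

05:16:45;03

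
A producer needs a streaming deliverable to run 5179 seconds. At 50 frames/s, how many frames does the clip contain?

258950 frames

Frames = 5179 × 50 = 258950.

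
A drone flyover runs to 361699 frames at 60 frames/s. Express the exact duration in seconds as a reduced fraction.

Running time = 361699 ÷ (60) = 361699 × 1/60 = 361699/60 s.

361699/60 seconds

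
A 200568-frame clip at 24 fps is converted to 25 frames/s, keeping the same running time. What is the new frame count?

Target frames = source frames × (target rate / source rate) = 200568 × (25)/(24) = 200568 × 25/24 = 208925.

208925 frames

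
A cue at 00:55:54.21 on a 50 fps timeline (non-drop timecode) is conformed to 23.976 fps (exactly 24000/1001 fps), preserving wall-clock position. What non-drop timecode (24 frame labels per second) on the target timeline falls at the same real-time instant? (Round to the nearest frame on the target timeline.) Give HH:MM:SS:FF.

Source frame index: (0×3600 + 55×60 + 54) × 50 + 21 = 167721.
Real time: 167721 / (50) = 167721/50 s.
Target frame: (167721/50) × (24000/1001) = 80506080/1001 ≈ 80425.654 → 80426.
At 24 labels/s: frame 80426 → 00:55:51:02.

00:55:51:02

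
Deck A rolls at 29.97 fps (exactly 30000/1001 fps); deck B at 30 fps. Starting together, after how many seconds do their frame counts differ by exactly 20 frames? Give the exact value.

The gap grows by |30 − 30000/1001| = 30/1001 frames per second.
Time for a 20-frame gap: 20 ÷ (30/1001) = 2002/3 s.

2002/3 seconds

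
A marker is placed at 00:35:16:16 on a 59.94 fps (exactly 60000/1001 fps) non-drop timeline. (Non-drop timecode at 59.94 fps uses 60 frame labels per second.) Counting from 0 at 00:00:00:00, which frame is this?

frame 126976

Total seconds to the label: (0 × 3600 + 35 × 60 + 16) = 2116.
Frame index = 2116 × 60 + 16 = 126976.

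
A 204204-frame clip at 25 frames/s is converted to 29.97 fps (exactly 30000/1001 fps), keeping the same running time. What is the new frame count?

244800 frames

Target frames = source frames × (target rate / source rate) = 204204 × (30000/1001)/(25) = 204204 × 1200/1001 = 244800.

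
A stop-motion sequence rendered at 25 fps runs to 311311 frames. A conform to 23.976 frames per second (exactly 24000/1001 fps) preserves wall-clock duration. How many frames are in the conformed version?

298560 frames

Target frames = source frames × (target rate / source rate) = 311311 × (24000/1001)/(25) = 311311 × 960/1001 = 298560.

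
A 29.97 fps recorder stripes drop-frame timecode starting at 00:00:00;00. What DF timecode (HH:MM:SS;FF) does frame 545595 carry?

05:03:24;21

Ten DF minutes hold 17982 frames, so frame 545595 lies in block 30 (frames 539460–557441) with 6135 frames into that block.
The block's first minute is 1800 frames and the rest 1798 each; 6135 frames reaches minute 3, so 30 × 18 + 3 × 2 = 546 labels have been skipped so far.
Adding those back, label number 545595 + 546 = 546141 at 30 labels/s is 18204 s + 21 f = 5 h 3 min 24 s frame 21, i.e. 05:03:24;21.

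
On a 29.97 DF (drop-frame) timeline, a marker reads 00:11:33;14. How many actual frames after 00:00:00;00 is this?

Complete 10-minute blocks: 1, each 17982 frames → 17982.
Remaining 1 whole minute in the current block: 1800 + 0 × 1798 = 1800 frames.
Within the current minute: 33 × 30 + 14 − 2 = 1002 (labels ;00/;01 skipped at this minute). Total = 17982 + 1800 + 1002 = 20784.

20784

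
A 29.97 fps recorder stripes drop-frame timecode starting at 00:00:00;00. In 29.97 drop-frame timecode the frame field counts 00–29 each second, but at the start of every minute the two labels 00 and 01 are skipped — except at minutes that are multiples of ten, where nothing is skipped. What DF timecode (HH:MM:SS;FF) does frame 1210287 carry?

11:13:03;09

Ten DF minutes hold 17982 frames, so frame 1210287 lies in block 67 (frames 1204794–1222775) with 5493 frames into that block.
The block's first minute is 1800 frames and the rest 1798 each; 5493 frames reaches minute 3, so 67 × 18 + 3 × 2 = 1212 labels have been skipped so far.
Adding those back, label number 1210287 + 1212 = 1211499 at 30 labels/s is 40383 s + 9 f = 11 h 13 min 3 s frame 9, i.e. 11:13:03;09.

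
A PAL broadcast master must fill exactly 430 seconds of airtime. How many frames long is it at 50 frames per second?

Frames = 430 × 50 = 21500.

21500 frames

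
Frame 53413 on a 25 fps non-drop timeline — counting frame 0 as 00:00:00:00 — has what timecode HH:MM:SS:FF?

53413 ÷ 25 = 2136 full seconds, remainder 13 frames.
2136 s = 0 h 35 min 36 s.
Timecode: 00:35:36:13.

00:35:36:13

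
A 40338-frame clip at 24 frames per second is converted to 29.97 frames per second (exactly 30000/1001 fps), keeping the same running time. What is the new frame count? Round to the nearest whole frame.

50372 frames

Frames at target rate = 40338 × (30000/1001) / (24) = 50422500/1001 ≈ 50372.128.
Nearest whole frame: 50372.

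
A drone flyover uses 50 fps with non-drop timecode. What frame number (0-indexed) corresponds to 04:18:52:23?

frame 776623

Total seconds to the label: (4 × 3600 + 18 × 60 + 52) = 15532.
Frame index = 15532 × 50 + 23 = 776623.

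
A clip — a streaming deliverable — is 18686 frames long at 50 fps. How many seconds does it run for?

Running time = 18686 / (50) = 373.72 s.

373.72 seconds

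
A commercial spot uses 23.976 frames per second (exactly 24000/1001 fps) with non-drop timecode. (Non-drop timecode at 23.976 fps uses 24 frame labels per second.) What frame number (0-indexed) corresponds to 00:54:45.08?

Total seconds to the label: (0 × 3600 + 54 × 60 + 45) = 3285.
Frame index = 3285 × 24 + 8 = 78848.

frame 78848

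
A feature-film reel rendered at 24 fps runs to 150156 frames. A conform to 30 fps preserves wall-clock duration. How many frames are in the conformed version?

187695 frames

Frames at target rate = 150156 × (30) / (24) = 187695.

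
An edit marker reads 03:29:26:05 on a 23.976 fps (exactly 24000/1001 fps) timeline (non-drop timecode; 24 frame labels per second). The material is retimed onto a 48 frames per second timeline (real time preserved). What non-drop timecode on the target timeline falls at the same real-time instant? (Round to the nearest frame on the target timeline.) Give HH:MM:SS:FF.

Source frame index: (3×3600 + 29×60 + 26) × 24 + 5 = 301589.
Real time: 301589 / (24000/1001) = 301890589/24000 s.
Target frame: (301890589/24000) × (48) = 301890589/500 ≈ 603781.178 → 603781.
At 48 labels/s: frame 603781 → 03:29:38:37.

03:29:38:37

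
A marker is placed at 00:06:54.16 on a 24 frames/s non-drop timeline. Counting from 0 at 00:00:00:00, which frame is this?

frame 9952

Total seconds to the label: (0 × 3600 + 6 × 60 + 54) = 414.
Frame index = 414 × 24 + 16 = 9952.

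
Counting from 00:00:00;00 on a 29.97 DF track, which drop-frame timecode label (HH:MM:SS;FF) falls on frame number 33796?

00:18:47;20

Each 10-minute DF block holds 10 × 60 × 30 − 9 × 2 = 17982 frames. 33796 ÷ 17982 → 1 full block, remainder 15814.
Within the partial block the first minute is 1800 frames and each further minute 1798, so 8 further minute boundaries passed. Total skipped labels = 18 × 1 + 2 × 8 = 34.
Non-drop label index = 33796 + 34 = 33830; at 30 labels/s that is 00:18:47:20, i.e. DF 00:18:47;20.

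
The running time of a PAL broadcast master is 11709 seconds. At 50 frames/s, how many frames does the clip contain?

Frames = 11709 × 50 = 585450.

585450 frames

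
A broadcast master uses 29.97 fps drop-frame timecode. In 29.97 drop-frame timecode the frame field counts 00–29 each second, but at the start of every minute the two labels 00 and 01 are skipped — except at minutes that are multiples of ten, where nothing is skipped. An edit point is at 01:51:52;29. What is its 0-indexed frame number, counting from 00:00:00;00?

Complete 10-minute blocks: 11, each 17982 frames → 197802.
Remaining 1 whole minute in the current block: 1800 + 0 × 1798 = 1800 frames.
Within the current minute: 52 × 30 + 29 − 2 = 1587 (labels ;00/;01 skipped at this minute). Total = 197802 + 1800 + 1587 = 201189.

201189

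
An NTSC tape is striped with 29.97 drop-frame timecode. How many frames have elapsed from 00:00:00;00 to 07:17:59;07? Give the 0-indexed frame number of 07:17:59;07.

As if non-drop at 30 labels/s: (7 × 3600 + 17 × 60 + 59) × 30 + 7 = 788377.
Minute boundaries passed: 437; those not divisible by 10: 437 − 43 = 394; dropped labels = 2 × 394 = 788.
Actual frame index = 788377 − 788 = 787589.

787589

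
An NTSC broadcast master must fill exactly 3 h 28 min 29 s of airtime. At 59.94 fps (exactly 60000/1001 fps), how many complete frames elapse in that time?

3 h 28 min 29 s = 12509 s.
Frames = 12509 × 60000/1001 = 107220000/143 ≈ 749790.2098.
Complete frames: 749790.

749790 frames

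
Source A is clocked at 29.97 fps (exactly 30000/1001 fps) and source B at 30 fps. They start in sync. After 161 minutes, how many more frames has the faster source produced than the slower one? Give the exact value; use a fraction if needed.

41400/143 frames

161 min = 9660 s.
A emits 30000/1001 × 9660 = 41400000/143 frames; B emits 30 × 9660 = 289800.
Difference = 41400/143 frames (≈ 289.5105); B is ahead of A.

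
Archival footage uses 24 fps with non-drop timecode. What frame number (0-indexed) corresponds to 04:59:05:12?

430692

Total seconds to the label: (4 × 3600 + 59 × 60 + 5) = 17945.
Frame index = 17945 × 24 + 12 = 430692.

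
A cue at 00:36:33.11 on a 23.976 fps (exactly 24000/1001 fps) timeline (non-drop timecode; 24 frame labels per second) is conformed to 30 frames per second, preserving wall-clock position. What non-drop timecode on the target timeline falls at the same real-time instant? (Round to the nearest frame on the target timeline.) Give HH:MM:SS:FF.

00:36:35:20

Source frame index: (0×3600 + 36×60 + 33) × 24 + 11 = 52643.
Real time: 52643 / (24000/1001) = 52695643/24000 s.
Target frame: (52695643/24000) × (30) = 52695643/800 ≈ 65869.554 → 65870.
At 30 labels/s: frame 65870 → 00:36:35:20.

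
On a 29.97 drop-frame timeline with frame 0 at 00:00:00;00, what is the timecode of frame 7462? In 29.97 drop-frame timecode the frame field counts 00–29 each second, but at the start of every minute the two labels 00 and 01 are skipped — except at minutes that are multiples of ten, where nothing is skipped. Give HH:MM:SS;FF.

00:04:09;00

Ten DF minutes hold 17982 frames, so frame 7462 lies in block 0 (frames 0–17981) with 7462 frames into that block.
The block's first minute is 1800 frames and the rest 1798 each; 7462 frames reaches minute 4, so 0 × 18 + 4 × 2 = 8 labels have been skipped so far.
Adding those back, label number 7462 + 8 = 7470 at 30 labels/s is 249 s + 0 f = 0 h 4 min 9 s frame 0, i.e. 00:04:09;00.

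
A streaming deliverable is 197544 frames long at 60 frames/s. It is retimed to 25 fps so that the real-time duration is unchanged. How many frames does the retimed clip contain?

Target frames = source frames × (target rate / source rate) = 197544 × (25)/(60) = 197544 × 5/12 = 82310.

82310 frames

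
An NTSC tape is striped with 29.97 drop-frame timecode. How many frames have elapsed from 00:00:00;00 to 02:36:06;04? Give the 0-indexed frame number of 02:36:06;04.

Complete 10-minute blocks: 15, each 17982 frames → 269730.
Remaining 6 whole minutes in the current block: 1800 + 5 × 1798 = 10790 frames.
Within the current minute: 6 × 30 + 4 − 2 = 182 (labels ;00/;01 skipped at this minute). Total = 269730 + 10790 + 182 = 280702.

280702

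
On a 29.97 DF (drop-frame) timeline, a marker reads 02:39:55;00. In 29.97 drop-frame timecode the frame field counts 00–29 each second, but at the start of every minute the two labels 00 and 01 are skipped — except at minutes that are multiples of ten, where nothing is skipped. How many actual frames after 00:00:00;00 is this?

As if non-drop at 30 labels/s: (2 × 3600 + 39 × 60 + 55) × 30 + 0 = 287850.
Minute boundaries passed: 159; those not divisible by 10: 159 − 15 = 144; dropped labels = 2 × 144 = 288.
Actual frame index = 287850 − 288 = 287562.

287562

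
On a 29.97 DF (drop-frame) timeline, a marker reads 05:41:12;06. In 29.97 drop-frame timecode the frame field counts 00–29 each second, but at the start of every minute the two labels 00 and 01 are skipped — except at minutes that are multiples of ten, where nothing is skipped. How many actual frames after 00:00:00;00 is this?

As if non-drop at 30 labels/s: (5 × 3600 + 41 × 60 + 12) × 30 + 6 = 614166.
Minute boundaries passed: 341; those not divisible by 10: 341 − 34 = 307; dropped labels = 2 × 307 = 614.
Actual frame index = 614166 − 614 = 613552.

613552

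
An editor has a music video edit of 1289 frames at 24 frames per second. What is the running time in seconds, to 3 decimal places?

53.708 seconds

Running time = 1289 × 1/24 = 1289/24 s ≈ 53.708 s.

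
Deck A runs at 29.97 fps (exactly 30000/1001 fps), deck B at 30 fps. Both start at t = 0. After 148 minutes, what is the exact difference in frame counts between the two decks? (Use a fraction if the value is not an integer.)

148 min = 8880 s.
A emits 30000/1001 × 8880 = 266400000/1001 frames; B emits 30 × 8880 = 266400.
Difference = 266400/1001 frames (≈ 266.1339); B is ahead of A.

266400/1001 frames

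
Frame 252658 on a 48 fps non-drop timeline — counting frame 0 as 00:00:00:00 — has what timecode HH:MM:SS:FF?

01:27:43:34

252658 ÷ 48 = 5263 full seconds, remainder 34 frames.
5263 s = 1 h 27 min 43 s.
Timecode: 01:27:43:34.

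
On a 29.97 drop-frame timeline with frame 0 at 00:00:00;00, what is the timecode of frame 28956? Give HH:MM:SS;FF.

00:16:06;06

Each 10-minute DF block holds 10 × 60 × 30 − 9 × 2 = 17982 frames. 28956 ÷ 17982 → 1 full block, remainder 10974.
Within the partial block the first minute is 1800 frames and each further minute 1798, so 6 further minute boundaries passed. Total skipped labels = 18 × 1 + 2 × 6 = 30.
Non-drop label index = 28956 + 30 = 28986; at 30 labels/s that is 00:16:06:06, i.e. DF 00:16:06;06.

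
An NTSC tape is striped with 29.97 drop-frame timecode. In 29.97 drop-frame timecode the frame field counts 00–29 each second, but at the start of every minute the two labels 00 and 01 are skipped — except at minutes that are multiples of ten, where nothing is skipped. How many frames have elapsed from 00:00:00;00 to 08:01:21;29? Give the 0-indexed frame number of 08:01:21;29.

865593

As if non-drop at 30 labels/s: (8 × 3600 + 1 × 60 + 21) × 30 + 29 = 866459.
Minute boundaries passed: 481; those not divisible by 10: 481 − 48 = 433; dropped labels = 2 × 433 = 866.
Actual frame index = 866459 − 866 = 865593.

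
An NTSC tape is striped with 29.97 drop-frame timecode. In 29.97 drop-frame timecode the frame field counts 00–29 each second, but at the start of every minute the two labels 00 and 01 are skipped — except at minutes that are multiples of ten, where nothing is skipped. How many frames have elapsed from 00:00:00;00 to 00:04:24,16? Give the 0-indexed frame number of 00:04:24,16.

Complete 10-minute blocks: 0, each 17982 frames → 0.
Remaining 4 whole minutes in the current block: 1800 + 3 × 1798 = 7194 frames.
Within the current minute: 24 × 30 + 16 − 2 = 734 (labels ;00/;01 skipped at this minute). Total = 0 + 7194 + 734 = 7928.

7928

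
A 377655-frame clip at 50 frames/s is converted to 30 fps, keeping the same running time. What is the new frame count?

Target frames = source frames × (target rate / source rate) = 377655 × (30)/(50) = 377655 × 3/5 = 226593.

226593 frames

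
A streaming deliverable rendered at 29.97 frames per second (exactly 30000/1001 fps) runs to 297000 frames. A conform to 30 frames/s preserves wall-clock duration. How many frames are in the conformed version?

Target frames = source frames × (target rate / source rate) = 297000 × (30)/(30000/1001) = 297000 × 1001/1000 = 297297.

297297 frames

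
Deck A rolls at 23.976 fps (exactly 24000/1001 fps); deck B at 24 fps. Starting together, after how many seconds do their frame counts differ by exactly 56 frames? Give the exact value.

7007/3 seconds

The gap grows by |24 − 24000/1001| = 24/1001 frames per second.
Time for a 56-frame gap: 56 ÷ (24/1001) = 7007/3 s.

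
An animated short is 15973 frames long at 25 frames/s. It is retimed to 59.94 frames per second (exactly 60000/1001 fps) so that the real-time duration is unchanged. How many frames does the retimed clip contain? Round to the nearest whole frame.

38297 frames

Frames at target rate = 15973 × (60000/1001) / (25) = 38335200/1001 ≈ 38296.903.
Nearest whole frame: 38297.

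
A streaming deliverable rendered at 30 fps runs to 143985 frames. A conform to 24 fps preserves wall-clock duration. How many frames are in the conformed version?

115188 frames

Target frames = source frames × (target rate / source rate) = 143985 × (24)/(30) = 143985 × 4/5 = 115188.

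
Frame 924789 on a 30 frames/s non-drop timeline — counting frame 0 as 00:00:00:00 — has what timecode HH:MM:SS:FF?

08:33:46:09

924789 ÷ 30 = 30826 full seconds, remainder 9 frames.
30826 s = 8 h 33 min 46 s.
Timecode: 08:33:46:09.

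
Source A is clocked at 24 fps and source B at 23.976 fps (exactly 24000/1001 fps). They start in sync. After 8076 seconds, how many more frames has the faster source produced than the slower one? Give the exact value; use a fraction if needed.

193824/1001 frames

A emits 24 × 8076 = 193824 frames; B emits 24000/1001 × 8076 = 193824000/1001.
Difference = 193824/1001 frames (≈ 193.6304); B is behind A.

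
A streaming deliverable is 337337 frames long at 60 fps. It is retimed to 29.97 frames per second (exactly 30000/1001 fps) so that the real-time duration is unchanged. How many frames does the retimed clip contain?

168500 frames

Target frames = source frames × (target rate / source rate) = 337337 × (30000/1001)/(60) = 337337 × 500/1001 = 168500.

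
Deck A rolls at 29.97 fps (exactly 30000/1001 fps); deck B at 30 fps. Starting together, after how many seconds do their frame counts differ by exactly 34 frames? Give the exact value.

The gap grows by |30 − 30000/1001| = 30/1001 frames per second.
Time for a 34-frame gap: 34 ÷ (30/1001) = 17017/15 s.

17017/15 seconds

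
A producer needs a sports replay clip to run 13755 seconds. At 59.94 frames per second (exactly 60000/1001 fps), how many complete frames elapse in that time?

824475 frames

Frames = 13755 × 60000/1001 = 117900000/143 ≈ 824475.5245.
Complete frames: 824475.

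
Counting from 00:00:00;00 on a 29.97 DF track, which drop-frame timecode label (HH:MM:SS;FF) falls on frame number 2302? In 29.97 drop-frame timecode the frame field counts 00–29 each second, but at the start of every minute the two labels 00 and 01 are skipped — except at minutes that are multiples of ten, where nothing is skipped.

Each 10-minute DF block holds 10 × 60 × 30 − 9 × 2 = 17982 frames. 2302 ÷ 17982 → 0 full blocks, remainder 2302.
Within the partial block the first minute is 1800 frames and each further minute 1798, so 1 further minute boundary passed. Total skipped labels = 18 × 0 + 2 × 1 = 2.
Non-drop label index = 2302 + 2 = 2304; at 30 labels/s that is 00:01:16:24, i.e. DF 00:01:16;24.

00:01:16;24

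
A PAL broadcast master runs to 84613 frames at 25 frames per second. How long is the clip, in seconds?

3384.52 seconds

Running time = 84613 / (25) = 3384.52 s.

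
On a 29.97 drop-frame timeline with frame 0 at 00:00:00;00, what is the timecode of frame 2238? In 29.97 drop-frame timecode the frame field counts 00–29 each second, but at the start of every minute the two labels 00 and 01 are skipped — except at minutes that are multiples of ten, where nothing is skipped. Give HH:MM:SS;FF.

00:01:14;20

Ten DF minutes hold 17982 frames, so frame 2238 lies in block 0 (frames 0–17981) with 2238 frames into that block.
The block's first minute is 1800 frames and the rest 1798 each; 2238 frames reaches minute 1, so 0 × 18 + 1 × 2 = 2 labels have been skipped so far.
Adding those back, label number 2238 + 2 = 2240 at 30 labels/s is 74 s + 20 f = 0 h 1 min 14 s frame 20, i.e. 00:01:14;20.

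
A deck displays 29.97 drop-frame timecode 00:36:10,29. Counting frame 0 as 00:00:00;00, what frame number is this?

As if non-drop at 30 labels/s: (0 × 3600 + 36 × 60 + 10) × 30 + 29 = 65129.
Minute boundaries passed: 36; those not divisible by 10: 36 − 3 = 33; dropped labels = 2 × 33 = 66.
Actual frame index = 65129 − 66 = 65063.

65063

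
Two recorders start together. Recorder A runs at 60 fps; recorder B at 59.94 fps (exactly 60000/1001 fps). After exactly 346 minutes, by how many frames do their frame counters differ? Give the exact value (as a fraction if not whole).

346 min = 20760 s.
A emits 60 × 20760 = 1245600 frames; B emits 60000/1001 × 20760 = 1245600000/1001.
Difference = 1245600/1001 frames (≈ 1244.3556); B is behind A.

1245600/1001 frames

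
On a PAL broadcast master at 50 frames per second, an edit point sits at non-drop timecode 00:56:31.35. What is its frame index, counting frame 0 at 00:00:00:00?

frame 169585

Total seconds to the label: (0 × 3600 + 56 × 60 + 31) = 3391.
Frame index = 3391 × 50 + 35 = 169585.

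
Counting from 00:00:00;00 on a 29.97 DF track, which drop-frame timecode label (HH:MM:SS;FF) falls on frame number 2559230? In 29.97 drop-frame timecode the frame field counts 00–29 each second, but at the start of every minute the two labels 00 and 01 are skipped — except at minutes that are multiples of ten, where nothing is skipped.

Ten DF minutes hold 17982 frames, so frame 2559230 lies in block 142 (frames 2553444–2571425) with 5786 frames into that block.
The block's first minute is 1800 frames and the rest 1798 each; 5786 frames reaches minute 3, so 142 × 18 + 3 × 2 = 2562 labels have been skipped so far.
Adding those back, label number 2559230 + 2562 = 2561792 at 30 labels/s is 85393 s + 2 f = 23 h 43 min 13 s frame 2, i.e. 23:43:13;02.

23:43:13;02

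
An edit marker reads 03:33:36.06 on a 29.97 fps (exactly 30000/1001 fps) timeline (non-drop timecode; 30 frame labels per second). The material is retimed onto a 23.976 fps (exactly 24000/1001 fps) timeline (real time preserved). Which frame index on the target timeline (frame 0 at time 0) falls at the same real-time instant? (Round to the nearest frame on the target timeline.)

frame 307589

Source frame index: (3×3600 + 33×60 + 36) × 30 + 6 = 384486.
Real time: 384486 / (30000/1001) = 64145081/5000 s.
Target frame: (64145081/5000) × (24000/1001) = 1537944/5 ≈ 307588.800 → 307589.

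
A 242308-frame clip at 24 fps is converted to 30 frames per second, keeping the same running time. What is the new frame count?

302885 frames

Target frames = source frames × (target rate / source rate) = 242308 × (30)/(24) = 242308 × 5/4 = 302885.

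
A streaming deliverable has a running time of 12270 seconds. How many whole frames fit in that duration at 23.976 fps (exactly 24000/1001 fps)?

294185 frames

Frames = 12270 × 24000/1001 = 294480000/1001 ≈ 294185.8142.
Complete frames: 294185.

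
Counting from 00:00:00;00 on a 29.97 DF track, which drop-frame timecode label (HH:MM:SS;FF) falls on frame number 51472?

Ten DF minutes hold 17982 frames, so frame 51472 lies in block 2 (frames 35964–53945) with 15508 frames into that block.
The block's first minute is 1800 frames and the rest 1798 each; 15508 frames reaches minute 8, so 2 × 18 + 8 × 2 = 52 labels have been skipped so far.
Adding those back, label number 51472 + 52 = 51524 at 30 labels/s is 1717 s + 14 f = 0 h 28 min 37 s frame 14, i.e. 00:28:37;14.

00:28:37;14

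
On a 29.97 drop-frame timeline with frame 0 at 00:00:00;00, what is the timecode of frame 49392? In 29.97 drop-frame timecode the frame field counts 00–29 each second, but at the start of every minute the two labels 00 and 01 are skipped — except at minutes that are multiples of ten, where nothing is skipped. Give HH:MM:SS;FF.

Ten DF minutes hold 17982 frames, so frame 49392 lies in block 2 (frames 35964–53945) with 13428 frames into that block.
The block's first minute is 1800 frames and the rest 1798 each; 13428 frames reaches minute 7, so 2 × 18 + 7 × 2 = 50 labels have been skipped so far.
Adding those back, label number 49392 + 50 = 49442 at 30 labels/s is 1648 s + 2 f = 0 h 27 min 28 s frame 2, i.e. 00:27:28;02.

00:27:28;02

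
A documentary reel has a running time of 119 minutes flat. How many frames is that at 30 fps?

214200 frames

119 min = 7140 s.
Frames = 7140 × 30 = 214200.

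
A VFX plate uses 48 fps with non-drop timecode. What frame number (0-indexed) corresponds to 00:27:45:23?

79943

Total seconds to the label: (0 × 3600 + 27 × 60 + 45) = 1665.
Frame index = 1665 × 48 + 23 = 79943.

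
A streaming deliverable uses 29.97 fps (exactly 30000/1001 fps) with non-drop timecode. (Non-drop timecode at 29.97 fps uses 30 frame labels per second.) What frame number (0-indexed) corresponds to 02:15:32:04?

243964

Total seconds to the label: (2 × 3600 + 15 × 60 + 32) = 8132.
Frame index = 8132 × 30 + 4 = 243964.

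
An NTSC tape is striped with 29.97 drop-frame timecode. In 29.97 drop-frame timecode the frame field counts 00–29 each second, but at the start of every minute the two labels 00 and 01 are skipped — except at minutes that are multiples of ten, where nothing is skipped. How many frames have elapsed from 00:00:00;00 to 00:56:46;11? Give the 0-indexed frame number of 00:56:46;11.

Complete 10-minute blocks: 5, each 17982 frames → 89910.
Remaining 6 whole minutes in the current block: 1800 + 5 × 1798 = 10790 frames.
Within the current minute: 46 × 30 + 11 − 2 = 1389 (labels ;00/;01 skipped at this minute). Total = 89910 + 10790 + 1389 = 102089.

102089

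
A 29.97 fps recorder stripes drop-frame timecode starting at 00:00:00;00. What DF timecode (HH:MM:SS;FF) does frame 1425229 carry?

13:12:35;05

Ten DF minutes hold 17982 frames, so frame 1425229 lies in block 79 (frames 1420578–1438559) with 4651 frames into that block.
The block's first minute is 1800 frames and the rest 1798 each; 4651 frames reaches minute 2, so 79 × 18 + 2 × 2 = 1426 labels have been skipped so far.
Adding those back, label number 1425229 + 1426 = 1426655 at 30 labels/s is 47555 s + 5 f = 13 h 12 min 35 s frame 5, i.e. 13:12:35;05.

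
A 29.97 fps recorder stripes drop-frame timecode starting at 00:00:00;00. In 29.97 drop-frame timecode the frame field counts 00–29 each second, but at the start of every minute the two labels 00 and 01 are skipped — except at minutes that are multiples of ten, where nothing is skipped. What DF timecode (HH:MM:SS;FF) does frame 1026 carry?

Each 10-minute DF block holds 10 × 60 × 30 − 9 × 2 = 17982 frames. 1026 ÷ 17982 → 0 full blocks, remainder 1026.
Within the partial block the first minute is 1800 frames and each further minute 1798, so 0 further minute boundaries passed. Total skipped labels = 18 × 0 + 2 × 0 = 0.
Non-drop label index = 1026 + 0 = 1026; at 30 labels/s that is 00:00:34:06, i.e. DF 00:00:34;06.

00:00:34;06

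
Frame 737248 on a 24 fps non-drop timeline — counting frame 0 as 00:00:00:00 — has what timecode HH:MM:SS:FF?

737248 ÷ 24 = 30718 full seconds, remainder 16 frames.
30718 s = 8 h 31 min 58 s.
Timecode: 08:31:58:16.

08:31:58:16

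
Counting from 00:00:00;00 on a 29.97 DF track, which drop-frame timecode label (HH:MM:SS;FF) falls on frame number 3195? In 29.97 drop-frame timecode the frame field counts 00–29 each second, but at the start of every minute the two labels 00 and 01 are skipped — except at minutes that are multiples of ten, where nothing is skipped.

00:01:46;17

Each 10-minute DF block holds 10 × 60 × 30 − 9 × 2 = 17982 frames. 3195 ÷ 17982 → 0 full blocks, remainder 3195.
Within the partial block the first minute is 1800 frames and each further minute 1798, so 1 further minute boundary passed. Total skipped labels = 18 × 0 + 2 × 1 = 2.
Non-drop label index = 3195 + 2 = 3197; at 30 labels/s that is 00:01:46:17, i.e. DF 00:01:46;17.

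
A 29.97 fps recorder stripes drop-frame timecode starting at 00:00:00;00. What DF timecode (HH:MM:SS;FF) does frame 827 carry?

Each 10-minute DF block holds 10 × 60 × 30 − 9 × 2 = 17982 frames. 827 ÷ 17982 → 0 full blocks, remainder 827.
Within the partial block the first minute is 1800 frames and each further minute 1798, so 0 further minute boundaries passed. Total skipped labels = 18 × 0 + 2 × 0 = 0.
Non-drop label index = 827 + 0 = 827; at 30 labels/s that is 00:00:27:17, i.e. DF 00:00:27;17.

00:00:27;17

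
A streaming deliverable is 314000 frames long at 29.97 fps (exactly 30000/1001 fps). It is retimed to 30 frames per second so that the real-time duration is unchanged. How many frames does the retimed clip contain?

Target frames = source frames × (target rate / source rate) = 314000 × (30)/(30000/1001) = 314000 × 1001/1000 = 314314.

314314 frames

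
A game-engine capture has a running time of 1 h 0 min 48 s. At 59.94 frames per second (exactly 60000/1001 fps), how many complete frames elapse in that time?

218661 frames

1 h 0 min 48 s = 3648 s.
Frames = 3648 × 60000/1001 = 218880000/1001 ≈ 218661.3387.
Complete frames: 218661.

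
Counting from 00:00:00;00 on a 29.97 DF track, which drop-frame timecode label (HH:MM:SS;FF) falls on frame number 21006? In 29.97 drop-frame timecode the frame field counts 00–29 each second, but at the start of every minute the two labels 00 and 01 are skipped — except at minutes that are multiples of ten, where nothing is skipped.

Each 10-minute DF block holds 10 × 60 × 30 − 9 × 2 = 17982 frames. 21006 ÷ 17982 → 1 full block, remainder 3024.
Within the partial block the first minute is 1800 frames and each further minute 1798, so 1 further minute boundary passed. Total skipped labels = 18 × 1 + 2 × 1 = 20.
Non-drop label index = 21006 + 20 = 21026; at 30 labels/s that is 00:11:40:26, i.e. DF 00:11:40;26.

00:11:40;26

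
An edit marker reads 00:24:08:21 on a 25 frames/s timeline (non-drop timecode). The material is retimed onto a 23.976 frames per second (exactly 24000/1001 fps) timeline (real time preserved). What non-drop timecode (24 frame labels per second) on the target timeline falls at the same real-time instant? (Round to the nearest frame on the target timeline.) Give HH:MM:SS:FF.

00:24:07:09

Source frame index: (0×3600 + 24×60 + 8) × 25 + 21 = 36221.
Real time: 36221 / (25) = 36221/25 s.
Target frame: (36221/25) × (24000/1001) = 34772160/1001 ≈ 34737.423 → 34737.
At 24 labels/s: frame 34737 → 00:24:07:09.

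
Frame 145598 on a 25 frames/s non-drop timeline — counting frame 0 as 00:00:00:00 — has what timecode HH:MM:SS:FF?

01:37:03:23

145598 ÷ 25 = 5823 full seconds, remainder 23 frames.
5823 s = 1 h 37 min 3 s.
Timecode: 01:37:03:23.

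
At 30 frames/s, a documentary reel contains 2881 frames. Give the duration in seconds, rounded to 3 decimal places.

96.033 seconds

Running time = 2881 × 1/30 = 2881/30 s ≈ 96.033 s.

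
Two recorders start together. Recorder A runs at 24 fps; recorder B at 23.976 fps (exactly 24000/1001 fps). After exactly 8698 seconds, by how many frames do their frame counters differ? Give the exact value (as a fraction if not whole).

A emits 24 × 8698 = 208752 frames; B emits 24000/1001 × 8698 = 208752000/1001.
Difference = 208752/1001 frames (≈ 208.5435); B is behind A.

208752/1001 frames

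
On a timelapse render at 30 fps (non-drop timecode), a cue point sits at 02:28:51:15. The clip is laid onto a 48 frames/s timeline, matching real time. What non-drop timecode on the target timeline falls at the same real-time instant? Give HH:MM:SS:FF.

02:28:51:24

Source frame index: (2×3600 + 28×60 + 51) × 30 + 15 = 267945.
Real time: 267945 / (30) = 17863/2 s.
Target frame: (17863/2) × (48) = 428712.
At 48 labels/s: frame 428712 → 02:28:51:24.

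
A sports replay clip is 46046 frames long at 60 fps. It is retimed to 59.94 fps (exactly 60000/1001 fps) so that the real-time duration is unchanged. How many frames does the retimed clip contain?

Target frames = source frames × (target rate / source rate) = 46046 × (60000/1001)/(60) = 46046 × 1000/1001 = 46000.

46000 frames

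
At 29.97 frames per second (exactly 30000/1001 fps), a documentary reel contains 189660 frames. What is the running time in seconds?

6328.322 seconds

Running time = 189660 / (30000/1001) = 6328.322 s.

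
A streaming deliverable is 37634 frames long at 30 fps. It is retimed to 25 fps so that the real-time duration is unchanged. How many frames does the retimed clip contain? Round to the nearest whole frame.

31362 frames

Frames at target rate = 37634 × (25) / (30) = 94085/3 ≈ 31361.667.
Nearest whole frame: 31362.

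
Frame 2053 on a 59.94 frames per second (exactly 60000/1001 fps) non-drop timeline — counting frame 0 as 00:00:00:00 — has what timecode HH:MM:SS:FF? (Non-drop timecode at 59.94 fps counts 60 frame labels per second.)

00:00:34:13

2053 ÷ 60 = 34 full seconds, remainder 13 frames.
34 s = 0 h 0 min 34 s.
Timecode: 00:00:34:13.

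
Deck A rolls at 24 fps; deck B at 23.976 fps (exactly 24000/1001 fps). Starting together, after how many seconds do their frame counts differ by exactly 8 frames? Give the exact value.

The gap grows by |24000/1001 − 24| = 24/1001 frames per second.
Time for a 8-frame gap: 8 ÷ (24/1001) = 1001/3 s.

1001/3 seconds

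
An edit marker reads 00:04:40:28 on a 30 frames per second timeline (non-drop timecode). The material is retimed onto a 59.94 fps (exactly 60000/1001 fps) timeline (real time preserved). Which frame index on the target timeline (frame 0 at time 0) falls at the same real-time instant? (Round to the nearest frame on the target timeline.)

Source frame index: (0×3600 + 4×60 + 40) × 30 + 28 = 8428.
Real time: 8428 / (30) = 4214/15 s.
Target frame: (4214/15) × (60000/1001) = 2408000/143 ≈ 16839.161 → 16839.

frame 16839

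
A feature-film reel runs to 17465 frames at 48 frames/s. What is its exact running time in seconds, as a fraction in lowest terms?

Running time = 17465 ÷ (48) = 17465 × 1/48 = 17465/48 s.

17465/48 seconds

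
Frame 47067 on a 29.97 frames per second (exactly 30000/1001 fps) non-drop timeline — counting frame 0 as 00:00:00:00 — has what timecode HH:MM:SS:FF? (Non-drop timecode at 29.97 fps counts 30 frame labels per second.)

00:26:08:27

47067 ÷ 30 = 1568 full seconds, remainder 27 frames.
1568 s = 0 h 26 min 8 s.
Timecode: 00:26:08:27.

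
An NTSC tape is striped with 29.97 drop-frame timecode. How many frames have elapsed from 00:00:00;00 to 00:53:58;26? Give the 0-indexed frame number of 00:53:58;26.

97070

Complete 10-minute blocks: 5, each 17982 frames → 89910.
Remaining 3 whole minutes in the current block: 1800 + 2 × 1798 = 5396 frames.
Within the current minute: 58 × 30 + 26 − 2 = 1764 (labels ;00/;01 skipped at this minute). Total = 89910 + 5396 + 1764 = 97070.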